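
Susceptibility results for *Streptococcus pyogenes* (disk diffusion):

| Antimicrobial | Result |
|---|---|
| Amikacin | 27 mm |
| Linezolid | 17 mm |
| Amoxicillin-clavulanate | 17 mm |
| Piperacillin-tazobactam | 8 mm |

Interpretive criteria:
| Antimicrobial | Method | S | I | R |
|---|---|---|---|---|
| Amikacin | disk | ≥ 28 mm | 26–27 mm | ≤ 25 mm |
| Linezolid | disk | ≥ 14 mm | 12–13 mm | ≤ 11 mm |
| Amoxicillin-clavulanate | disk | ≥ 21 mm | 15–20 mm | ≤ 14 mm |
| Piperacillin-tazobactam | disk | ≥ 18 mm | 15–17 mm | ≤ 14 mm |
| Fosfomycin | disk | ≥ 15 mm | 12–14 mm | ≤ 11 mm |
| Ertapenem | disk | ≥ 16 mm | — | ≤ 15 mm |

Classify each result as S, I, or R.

Amikacin 27 mm: in 26–27 mm ⇒ I
Linezolid (17 mm) ≥ 14 mm ⇒ susceptible
Amoxicillin-clavulanate 17 mm: in 15–20 mm → intermediate
Piperacillin-tazobactam 8 mm: ≤ 14 mm → Resistant

I, S, I, R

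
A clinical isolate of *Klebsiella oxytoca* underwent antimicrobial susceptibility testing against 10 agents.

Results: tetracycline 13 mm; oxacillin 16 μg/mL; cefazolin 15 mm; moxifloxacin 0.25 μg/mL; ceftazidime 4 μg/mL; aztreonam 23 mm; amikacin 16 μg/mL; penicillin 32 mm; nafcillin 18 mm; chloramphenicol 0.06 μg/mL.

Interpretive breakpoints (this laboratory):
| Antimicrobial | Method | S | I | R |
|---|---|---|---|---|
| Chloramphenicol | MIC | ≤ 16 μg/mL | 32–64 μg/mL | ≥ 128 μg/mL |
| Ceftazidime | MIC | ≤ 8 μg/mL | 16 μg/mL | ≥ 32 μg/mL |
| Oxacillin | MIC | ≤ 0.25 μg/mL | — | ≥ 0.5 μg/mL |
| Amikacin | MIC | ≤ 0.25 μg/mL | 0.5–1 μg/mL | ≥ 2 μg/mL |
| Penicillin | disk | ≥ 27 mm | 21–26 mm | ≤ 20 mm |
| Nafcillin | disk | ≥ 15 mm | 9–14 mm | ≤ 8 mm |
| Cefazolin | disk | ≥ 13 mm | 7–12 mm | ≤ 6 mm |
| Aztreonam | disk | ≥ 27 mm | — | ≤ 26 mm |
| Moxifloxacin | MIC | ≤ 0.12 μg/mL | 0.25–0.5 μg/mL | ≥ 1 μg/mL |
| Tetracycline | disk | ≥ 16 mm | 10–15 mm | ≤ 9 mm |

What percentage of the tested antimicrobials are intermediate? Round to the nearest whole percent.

Tetracycline 13 mm: in 10–15 mm — I
Oxacillin 16 μg/mL: ≥ 0.5 μg/mL ⇒ resistant
Cefazolin (15 mm) ≥ 13 mm ⇒ S
Moxifloxacin: 0.25 μg/mL is in 0.25–0.5 μg/mL — intermediate
Ceftazidime 4 μg/mL: ≤ 8 μg/mL → Susceptible
Aztreonam 23 mm: ≤ 26 mm → resistant
Amikacin: 16 μg/mL is ≥ 2 μg/mL — resistant
Penicillin (32 mm) ≥ 27 mm → susceptible
Nafcillin (18 mm) ≥ 15 mm ⇒ S
Chloramphenicol (0.06 μg/mL) ≤ 16 μg/mL — susceptible
Intermediate: 2/10

20%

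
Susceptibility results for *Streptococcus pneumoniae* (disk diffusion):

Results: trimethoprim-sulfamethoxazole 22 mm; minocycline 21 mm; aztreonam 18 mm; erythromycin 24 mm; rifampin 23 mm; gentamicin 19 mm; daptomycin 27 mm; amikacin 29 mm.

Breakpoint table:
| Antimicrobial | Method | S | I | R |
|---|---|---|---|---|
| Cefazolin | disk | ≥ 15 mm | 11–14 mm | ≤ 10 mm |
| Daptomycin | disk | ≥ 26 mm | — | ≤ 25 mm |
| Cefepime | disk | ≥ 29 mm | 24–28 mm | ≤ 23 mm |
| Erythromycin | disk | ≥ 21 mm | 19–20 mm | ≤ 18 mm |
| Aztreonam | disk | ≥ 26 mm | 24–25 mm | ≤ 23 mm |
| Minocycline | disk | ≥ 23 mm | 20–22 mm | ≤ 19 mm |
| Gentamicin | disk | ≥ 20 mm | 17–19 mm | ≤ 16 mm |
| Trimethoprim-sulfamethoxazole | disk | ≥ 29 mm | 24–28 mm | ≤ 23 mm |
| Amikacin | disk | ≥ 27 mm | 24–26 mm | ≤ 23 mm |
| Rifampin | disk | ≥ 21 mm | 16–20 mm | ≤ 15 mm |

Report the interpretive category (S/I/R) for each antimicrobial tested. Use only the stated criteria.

Trimethoprim-sulfamethoxazole: 22 mm is ≤ 23 mm → R
Minocycline: 21 mm is in 20–22 mm → I
Aztreonam: 18 mm is ≤ 23 mm ⇒ resistant
Erythromycin 24 mm: ≥ 21 mm ⇒ susceptible
Rifampin: 23 mm is ≥ 21 mm ⇒ S
Gentamicin 19 mm: in 17–19 mm — I
Daptomycin (27 mm) ≥ 26 mm — S
Amikacin (29 mm) ≥ 27 mm ⇒ S

R, I, R, S, S, I, S, S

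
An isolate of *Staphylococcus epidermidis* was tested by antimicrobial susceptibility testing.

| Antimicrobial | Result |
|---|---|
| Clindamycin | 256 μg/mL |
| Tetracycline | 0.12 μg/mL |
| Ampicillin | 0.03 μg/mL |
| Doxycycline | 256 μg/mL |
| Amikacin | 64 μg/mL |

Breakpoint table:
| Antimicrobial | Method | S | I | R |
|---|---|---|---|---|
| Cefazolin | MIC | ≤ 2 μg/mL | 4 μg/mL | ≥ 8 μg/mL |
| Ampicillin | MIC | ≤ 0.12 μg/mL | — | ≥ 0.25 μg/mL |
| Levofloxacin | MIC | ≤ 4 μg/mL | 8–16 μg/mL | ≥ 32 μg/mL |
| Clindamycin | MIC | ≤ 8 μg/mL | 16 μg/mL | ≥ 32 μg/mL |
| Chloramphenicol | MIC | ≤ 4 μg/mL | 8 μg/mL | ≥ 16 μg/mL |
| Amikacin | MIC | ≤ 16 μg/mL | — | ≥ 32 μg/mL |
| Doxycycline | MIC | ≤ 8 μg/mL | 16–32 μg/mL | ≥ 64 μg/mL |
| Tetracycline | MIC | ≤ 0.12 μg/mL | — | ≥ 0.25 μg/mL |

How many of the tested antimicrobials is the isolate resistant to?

Clindamycin: 256 μg/mL is ≥ 32 μg/mL — resistant
Tetracycline: 0.12 μg/mL is ≤ 0.12 μg/mL — Susceptible
Ampicillin (0.03 μg/mL) ≤ 0.12 μg/mL — susceptible
Doxycycline: 256 μg/mL is ≥ 64 μg/mL — Resistant
Amikacin 64 μg/mL: ≥ 32 μg/mL → R
Resistant: 3

3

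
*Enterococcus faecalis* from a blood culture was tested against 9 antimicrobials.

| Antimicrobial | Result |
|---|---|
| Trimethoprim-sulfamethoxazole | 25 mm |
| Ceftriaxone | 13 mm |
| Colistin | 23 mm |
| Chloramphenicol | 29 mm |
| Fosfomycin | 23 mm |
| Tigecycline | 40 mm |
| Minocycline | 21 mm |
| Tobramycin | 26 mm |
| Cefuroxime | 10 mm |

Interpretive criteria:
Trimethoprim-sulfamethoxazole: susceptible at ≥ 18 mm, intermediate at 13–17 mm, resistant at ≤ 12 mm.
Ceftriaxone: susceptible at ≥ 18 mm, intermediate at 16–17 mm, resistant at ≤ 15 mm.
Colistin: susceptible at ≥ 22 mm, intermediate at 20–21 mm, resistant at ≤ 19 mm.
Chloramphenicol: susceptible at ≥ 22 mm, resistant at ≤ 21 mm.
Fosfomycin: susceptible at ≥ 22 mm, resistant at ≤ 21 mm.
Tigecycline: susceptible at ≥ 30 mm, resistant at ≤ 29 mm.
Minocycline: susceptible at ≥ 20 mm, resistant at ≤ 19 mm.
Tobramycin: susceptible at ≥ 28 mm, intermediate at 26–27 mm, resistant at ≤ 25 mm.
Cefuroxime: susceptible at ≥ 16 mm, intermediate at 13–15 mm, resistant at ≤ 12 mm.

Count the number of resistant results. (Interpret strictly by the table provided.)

Trimethoprim-sulfamethoxazole (25 mm) ≥ 18 mm → Susceptible
Ceftriaxone 13 mm: ≤ 15 mm ⇒ Resistant
Colistin: 23 mm is ≥ 22 mm — S
Chloramphenicol: 29 mm is ≥ 22 mm — S
Fosfomycin (23 mm) ≥ 22 mm — Susceptible
Tigecycline (40 mm) ≥ 30 mm ⇒ susceptible
Minocycline 21 mm: ≥ 20 mm → susceptible
Tobramycin 26 mm: in 26–27 mm → Intermediate
Cefuroxime: 10 mm is ≤ 12 mm — resistant
Resistant: 2

2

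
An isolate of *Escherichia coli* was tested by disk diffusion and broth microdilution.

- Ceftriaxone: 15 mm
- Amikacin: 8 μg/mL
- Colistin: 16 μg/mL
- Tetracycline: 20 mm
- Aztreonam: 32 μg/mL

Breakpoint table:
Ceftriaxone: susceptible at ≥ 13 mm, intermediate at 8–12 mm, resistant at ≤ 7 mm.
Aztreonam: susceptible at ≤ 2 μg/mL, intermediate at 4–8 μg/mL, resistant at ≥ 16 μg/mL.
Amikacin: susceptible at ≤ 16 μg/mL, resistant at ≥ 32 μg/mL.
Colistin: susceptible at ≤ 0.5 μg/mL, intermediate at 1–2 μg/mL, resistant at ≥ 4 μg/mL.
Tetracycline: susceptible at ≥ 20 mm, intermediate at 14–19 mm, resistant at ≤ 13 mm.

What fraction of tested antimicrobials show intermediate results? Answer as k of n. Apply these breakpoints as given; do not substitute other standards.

0 of 5

Ceftriaxone 15 mm: ≥ 13 mm → Susceptible
Amikacin: 8 μg/mL is ≤ 16 μg/mL → S
Colistin 16 μg/mL: ≥ 4 μg/mL ⇒ resistant
Tetracycline 20 mm: ≥ 20 mm ⇒ Susceptible
Aztreonam 32 μg/mL: ≥ 16 μg/mL ⇒ resistant
Intermediate: 0/5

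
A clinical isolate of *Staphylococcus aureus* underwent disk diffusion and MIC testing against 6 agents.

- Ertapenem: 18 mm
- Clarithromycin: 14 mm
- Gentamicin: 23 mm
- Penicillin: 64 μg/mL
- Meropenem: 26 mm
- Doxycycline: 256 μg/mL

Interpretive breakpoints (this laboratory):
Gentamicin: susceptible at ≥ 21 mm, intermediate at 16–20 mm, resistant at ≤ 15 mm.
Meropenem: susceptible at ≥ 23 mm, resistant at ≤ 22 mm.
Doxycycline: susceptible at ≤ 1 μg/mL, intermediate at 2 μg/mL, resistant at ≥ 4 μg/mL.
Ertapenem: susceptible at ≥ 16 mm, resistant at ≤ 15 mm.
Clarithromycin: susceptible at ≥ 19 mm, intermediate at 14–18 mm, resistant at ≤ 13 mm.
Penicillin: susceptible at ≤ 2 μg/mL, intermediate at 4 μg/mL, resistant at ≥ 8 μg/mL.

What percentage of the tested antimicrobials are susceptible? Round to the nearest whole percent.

50%

Ertapenem (18 mm) ≥ 16 mm ⇒ S
Clarithromycin: 14 mm is in 14–18 mm — Intermediate
Gentamicin 23 mm: ≥ 21 mm — susceptible
Penicillin 64 μg/mL: ≥ 8 μg/mL ⇒ Resistant
Meropenem (26 mm) ≥ 23 mm — Susceptible
Doxycycline (256 μg/mL) ≥ 4 μg/mL ⇒ Resistant
Susceptible: 3/6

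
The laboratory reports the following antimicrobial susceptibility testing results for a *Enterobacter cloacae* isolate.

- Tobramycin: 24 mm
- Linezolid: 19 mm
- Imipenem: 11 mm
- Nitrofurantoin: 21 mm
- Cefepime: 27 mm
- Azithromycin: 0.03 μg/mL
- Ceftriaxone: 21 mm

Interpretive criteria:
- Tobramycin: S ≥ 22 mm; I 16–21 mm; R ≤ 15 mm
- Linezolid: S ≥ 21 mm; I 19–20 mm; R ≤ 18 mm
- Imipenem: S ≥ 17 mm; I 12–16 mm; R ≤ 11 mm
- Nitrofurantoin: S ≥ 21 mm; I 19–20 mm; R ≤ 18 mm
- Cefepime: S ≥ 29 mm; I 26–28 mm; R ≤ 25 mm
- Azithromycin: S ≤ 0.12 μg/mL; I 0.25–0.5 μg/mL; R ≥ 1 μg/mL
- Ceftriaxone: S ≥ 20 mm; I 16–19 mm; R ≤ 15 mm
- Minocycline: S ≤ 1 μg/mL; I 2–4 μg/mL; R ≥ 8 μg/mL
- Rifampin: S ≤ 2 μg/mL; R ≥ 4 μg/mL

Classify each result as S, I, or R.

Tobramycin: 24 mm is ≥ 22 mm → S
Linezolid (19 mm) in 19–20 mm ⇒ I
Imipenem (11 mm) ≤ 11 mm → Resistant
Nitrofurantoin 21 mm: ≥ 21 mm ⇒ S
Cefepime (27 mm) in 26–28 mm → I
Azithromycin 0.03 μg/mL: ≤ 0.12 μg/mL → Susceptible
Ceftriaxone (21 mm) ≥ 20 mm → Susceptible

S, I, R, S, I, S, S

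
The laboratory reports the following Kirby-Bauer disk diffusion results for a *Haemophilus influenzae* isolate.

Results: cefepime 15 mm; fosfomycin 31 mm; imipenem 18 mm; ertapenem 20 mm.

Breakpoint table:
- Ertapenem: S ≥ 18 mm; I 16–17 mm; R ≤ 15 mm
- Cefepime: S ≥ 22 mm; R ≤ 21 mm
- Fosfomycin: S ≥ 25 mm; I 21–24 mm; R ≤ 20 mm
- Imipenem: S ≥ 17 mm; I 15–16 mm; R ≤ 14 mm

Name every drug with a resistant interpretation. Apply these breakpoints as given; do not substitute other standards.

Cefepime 15 mm: ≤ 21 mm ⇒ Resistant
Fosfomycin 31 mm: ≥ 25 mm — susceptible
Imipenem: 18 mm is ≥ 17 mm — Susceptible
Ertapenem: 20 mm is ≥ 18 mm ⇒ S

cefepime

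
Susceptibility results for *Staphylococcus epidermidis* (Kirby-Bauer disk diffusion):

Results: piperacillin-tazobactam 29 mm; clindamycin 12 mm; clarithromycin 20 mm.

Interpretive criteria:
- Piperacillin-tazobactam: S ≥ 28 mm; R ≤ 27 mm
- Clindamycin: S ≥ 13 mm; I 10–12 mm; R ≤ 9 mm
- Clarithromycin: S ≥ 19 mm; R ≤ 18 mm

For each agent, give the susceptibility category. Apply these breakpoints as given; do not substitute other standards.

S, I, S

Piperacillin-tazobactam (29 mm) ≥ 28 mm → S
Clindamycin 12 mm: in 10–12 mm ⇒ I
Clarithromycin 20 mm: ≥ 19 mm — susceptible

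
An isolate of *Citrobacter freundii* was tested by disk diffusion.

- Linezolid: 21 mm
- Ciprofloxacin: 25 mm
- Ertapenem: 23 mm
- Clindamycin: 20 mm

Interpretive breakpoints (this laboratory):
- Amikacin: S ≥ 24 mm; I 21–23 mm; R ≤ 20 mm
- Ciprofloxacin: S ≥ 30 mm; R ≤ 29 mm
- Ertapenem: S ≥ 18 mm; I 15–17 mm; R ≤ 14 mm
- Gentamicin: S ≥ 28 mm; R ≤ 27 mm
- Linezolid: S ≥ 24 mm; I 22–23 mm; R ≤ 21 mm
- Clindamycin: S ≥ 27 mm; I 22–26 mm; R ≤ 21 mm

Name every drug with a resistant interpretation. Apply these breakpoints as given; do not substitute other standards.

linezolid, ciprofloxacin, clindamycin

Linezolid 21 mm: ≤ 21 mm — R
Ciprofloxacin: 25 mm is ≤ 29 mm → R
Ertapenem: 23 mm is ≥ 18 mm ⇒ S
Clindamycin 20 mm: ≤ 21 mm → resistant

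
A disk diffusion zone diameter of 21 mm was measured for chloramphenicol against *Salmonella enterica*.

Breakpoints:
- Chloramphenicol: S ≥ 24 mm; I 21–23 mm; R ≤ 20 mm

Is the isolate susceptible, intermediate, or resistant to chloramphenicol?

Chloramphenicol: 21 mm is in 21–23 mm → I

Intermediate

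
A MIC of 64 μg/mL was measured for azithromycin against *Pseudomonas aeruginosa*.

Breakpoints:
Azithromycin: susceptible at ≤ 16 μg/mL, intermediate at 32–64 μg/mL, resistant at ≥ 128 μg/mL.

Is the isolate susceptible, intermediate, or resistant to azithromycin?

Intermediate

Azithromycin: 64 μg/mL is in 32–64 μg/mL — intermediate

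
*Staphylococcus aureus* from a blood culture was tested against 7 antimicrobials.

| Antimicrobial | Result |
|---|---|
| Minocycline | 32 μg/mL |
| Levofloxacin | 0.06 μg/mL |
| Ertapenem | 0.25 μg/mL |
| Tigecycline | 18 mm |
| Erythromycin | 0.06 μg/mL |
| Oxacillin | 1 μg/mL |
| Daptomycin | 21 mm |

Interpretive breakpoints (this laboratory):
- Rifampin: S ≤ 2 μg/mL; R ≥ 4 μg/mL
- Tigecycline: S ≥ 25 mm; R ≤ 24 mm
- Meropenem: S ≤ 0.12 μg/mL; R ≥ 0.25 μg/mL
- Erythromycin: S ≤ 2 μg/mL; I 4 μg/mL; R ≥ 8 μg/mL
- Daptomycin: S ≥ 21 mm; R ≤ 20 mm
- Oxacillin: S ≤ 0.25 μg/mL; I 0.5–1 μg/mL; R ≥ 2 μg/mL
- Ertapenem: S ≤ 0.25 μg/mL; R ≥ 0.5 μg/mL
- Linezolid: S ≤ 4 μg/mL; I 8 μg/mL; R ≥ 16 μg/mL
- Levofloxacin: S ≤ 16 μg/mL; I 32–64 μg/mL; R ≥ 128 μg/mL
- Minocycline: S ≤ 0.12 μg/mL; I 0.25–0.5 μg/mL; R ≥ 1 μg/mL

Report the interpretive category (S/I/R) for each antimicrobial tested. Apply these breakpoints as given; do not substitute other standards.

Minocycline: 32 μg/mL is ≥ 1 μg/mL — R
Levofloxacin (0.06 μg/mL) ≤ 16 μg/mL ⇒ Susceptible
Ertapenem 0.25 μg/mL: ≤ 0.25 μg/mL → S
Tigecycline: 18 mm is ≤ 24 mm ⇒ resistant
Erythromycin: 0.06 μg/mL is ≤ 2 μg/mL — Susceptible
Oxacillin: 1 μg/mL is in 0.5–1 μg/mL — Intermediate
Daptomycin (21 mm) ≥ 21 mm — susceptible

R, S, S, R, S, I, S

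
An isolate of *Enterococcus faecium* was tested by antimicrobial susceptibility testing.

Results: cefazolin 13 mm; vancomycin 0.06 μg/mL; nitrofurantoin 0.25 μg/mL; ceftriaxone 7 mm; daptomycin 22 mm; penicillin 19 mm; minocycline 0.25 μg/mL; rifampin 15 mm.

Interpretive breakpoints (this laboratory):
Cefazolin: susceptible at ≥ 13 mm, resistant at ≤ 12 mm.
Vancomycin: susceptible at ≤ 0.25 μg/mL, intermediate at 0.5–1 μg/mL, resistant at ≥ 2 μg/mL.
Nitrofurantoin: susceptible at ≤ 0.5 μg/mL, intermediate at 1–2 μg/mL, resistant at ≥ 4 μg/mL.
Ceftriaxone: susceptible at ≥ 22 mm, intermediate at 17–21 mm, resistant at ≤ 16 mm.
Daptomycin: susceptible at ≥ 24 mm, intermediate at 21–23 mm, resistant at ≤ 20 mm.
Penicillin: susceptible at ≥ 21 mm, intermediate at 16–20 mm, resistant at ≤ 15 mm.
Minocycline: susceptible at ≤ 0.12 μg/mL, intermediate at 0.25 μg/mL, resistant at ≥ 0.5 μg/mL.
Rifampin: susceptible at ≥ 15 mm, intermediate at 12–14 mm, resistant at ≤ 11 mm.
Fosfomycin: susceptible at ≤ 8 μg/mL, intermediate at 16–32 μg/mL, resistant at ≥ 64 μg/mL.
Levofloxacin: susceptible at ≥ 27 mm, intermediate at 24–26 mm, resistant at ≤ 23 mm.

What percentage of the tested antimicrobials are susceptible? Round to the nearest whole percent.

Cefazolin: 13 mm is ≥ 13 mm — susceptible
Vancomycin 0.06 μg/mL: ≤ 0.25 μg/mL — susceptible
Nitrofurantoin: 0.25 μg/mL is ≤ 0.5 μg/mL — Susceptible
Ceftriaxone: 7 mm is ≤ 16 mm ⇒ R
Daptomycin 22 mm: in 21–23 mm → I
Penicillin (19 mm) in 16–20 mm — intermediate
Minocycline (0.25 μg/mL) = 0.25 μg/mL — I
Rifampin (15 mm) ≥ 15 mm — susceptible
Susceptible: 4/8

50%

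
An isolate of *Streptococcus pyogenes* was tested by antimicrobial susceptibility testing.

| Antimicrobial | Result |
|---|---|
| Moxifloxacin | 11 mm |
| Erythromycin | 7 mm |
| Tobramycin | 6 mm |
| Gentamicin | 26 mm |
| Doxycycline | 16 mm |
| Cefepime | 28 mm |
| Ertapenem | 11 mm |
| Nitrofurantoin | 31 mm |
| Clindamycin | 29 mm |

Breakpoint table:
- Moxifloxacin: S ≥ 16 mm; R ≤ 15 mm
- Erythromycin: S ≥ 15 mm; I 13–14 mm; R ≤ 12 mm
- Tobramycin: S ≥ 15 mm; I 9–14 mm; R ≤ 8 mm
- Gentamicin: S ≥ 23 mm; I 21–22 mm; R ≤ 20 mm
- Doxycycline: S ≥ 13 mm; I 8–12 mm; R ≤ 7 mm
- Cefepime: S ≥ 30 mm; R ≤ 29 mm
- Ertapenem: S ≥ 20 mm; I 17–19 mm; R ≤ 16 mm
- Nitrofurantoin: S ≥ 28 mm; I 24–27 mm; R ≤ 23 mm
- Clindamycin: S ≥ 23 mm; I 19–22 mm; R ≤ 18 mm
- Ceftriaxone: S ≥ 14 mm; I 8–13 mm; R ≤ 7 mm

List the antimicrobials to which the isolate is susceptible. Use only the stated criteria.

Moxifloxacin: 11 mm is ≤ 15 mm — resistant
Erythromycin: 7 mm is ≤ 12 mm → resistant
Tobramycin: 6 mm is ≤ 8 mm ⇒ R
Gentamicin (26 mm) ≥ 23 mm ⇒ S
Doxycycline (16 mm) ≥ 13 mm ⇒ susceptible
Cefepime (28 mm) ≤ 29 mm ⇒ R
Ertapenem: 11 mm is ≤ 16 mm ⇒ R
Nitrofurantoin: 31 mm is ≥ 28 mm → Susceptible
Clindamycin (29 mm) ≥ 23 mm — S

gentamicin, doxycycline, nitrofurantoin, clindamycin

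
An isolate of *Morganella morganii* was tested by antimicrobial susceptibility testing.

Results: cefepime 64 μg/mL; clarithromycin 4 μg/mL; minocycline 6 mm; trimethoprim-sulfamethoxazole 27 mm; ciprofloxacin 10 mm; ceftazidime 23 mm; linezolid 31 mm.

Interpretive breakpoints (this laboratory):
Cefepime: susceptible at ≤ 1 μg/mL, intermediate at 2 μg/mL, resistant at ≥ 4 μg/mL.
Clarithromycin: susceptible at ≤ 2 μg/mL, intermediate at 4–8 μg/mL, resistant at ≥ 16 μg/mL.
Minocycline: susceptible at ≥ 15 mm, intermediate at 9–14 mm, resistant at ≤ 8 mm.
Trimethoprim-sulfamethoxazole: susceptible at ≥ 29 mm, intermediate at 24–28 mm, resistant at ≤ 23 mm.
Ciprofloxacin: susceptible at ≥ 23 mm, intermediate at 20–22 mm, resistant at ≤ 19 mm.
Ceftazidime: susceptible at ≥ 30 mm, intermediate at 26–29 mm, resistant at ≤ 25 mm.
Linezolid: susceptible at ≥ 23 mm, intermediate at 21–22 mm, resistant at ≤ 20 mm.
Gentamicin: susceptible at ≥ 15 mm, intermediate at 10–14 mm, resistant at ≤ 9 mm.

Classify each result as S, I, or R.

R, I, R, I, R, R, S

Cefepime (64 μg/mL) ≥ 4 μg/mL → Resistant
Clarithromycin (4 μg/mL) in 4–8 μg/mL → Intermediate
Minocycline: 6 mm is ≤ 8 mm — Resistant
Trimethoprim-sulfamethoxazole: 27 mm is in 24–28 mm ⇒ I
Ciprofloxacin 10 mm: ≤ 19 mm → R
Ceftazidime (23 mm) ≤ 25 mm → R
Linezolid (31 mm) ≥ 23 mm → Susceptible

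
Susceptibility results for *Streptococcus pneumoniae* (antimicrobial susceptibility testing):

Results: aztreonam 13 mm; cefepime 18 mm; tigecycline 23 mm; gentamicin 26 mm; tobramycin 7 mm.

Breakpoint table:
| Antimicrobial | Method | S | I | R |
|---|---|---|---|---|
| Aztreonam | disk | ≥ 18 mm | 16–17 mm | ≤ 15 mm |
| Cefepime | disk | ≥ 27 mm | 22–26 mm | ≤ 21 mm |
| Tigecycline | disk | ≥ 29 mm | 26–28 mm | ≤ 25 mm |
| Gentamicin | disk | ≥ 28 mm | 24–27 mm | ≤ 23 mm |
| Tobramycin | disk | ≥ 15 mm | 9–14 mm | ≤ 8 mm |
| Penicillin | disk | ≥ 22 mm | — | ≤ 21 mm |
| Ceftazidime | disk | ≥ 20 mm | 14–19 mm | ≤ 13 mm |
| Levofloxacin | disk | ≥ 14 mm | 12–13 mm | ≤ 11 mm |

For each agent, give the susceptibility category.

R, R, R, I, R

Aztreonam: 13 mm is ≤ 15 mm — R
Cefepime: 18 mm is ≤ 21 mm ⇒ resistant
Tigecycline: 23 mm is ≤ 25 mm ⇒ Resistant
Gentamicin: 26 mm is in 24–27 mm ⇒ Intermediate
Tobramycin 7 mm: ≤ 8 mm → resistant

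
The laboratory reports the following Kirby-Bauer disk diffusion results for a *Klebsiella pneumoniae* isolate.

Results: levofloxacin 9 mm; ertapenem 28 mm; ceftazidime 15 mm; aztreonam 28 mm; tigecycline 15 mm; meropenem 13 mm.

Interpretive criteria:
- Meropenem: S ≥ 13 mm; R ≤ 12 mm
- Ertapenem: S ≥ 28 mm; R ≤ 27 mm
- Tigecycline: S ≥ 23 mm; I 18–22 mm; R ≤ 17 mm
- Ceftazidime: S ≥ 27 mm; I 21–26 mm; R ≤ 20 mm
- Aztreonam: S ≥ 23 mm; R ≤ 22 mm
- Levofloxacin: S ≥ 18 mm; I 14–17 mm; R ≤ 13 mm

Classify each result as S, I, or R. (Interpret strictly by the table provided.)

R, S, R, S, R, S

Levofloxacin (9 mm) ≤ 13 mm — Resistant
Ertapenem 28 mm: ≥ 28 mm ⇒ Susceptible
Ceftazidime: 15 mm is ≤ 20 mm → Resistant
Aztreonam 28 mm: ≥ 23 mm → S
Tigecycline 15 mm: ≤ 17 mm → Resistant
Meropenem: 13 mm is ≥ 13 mm — S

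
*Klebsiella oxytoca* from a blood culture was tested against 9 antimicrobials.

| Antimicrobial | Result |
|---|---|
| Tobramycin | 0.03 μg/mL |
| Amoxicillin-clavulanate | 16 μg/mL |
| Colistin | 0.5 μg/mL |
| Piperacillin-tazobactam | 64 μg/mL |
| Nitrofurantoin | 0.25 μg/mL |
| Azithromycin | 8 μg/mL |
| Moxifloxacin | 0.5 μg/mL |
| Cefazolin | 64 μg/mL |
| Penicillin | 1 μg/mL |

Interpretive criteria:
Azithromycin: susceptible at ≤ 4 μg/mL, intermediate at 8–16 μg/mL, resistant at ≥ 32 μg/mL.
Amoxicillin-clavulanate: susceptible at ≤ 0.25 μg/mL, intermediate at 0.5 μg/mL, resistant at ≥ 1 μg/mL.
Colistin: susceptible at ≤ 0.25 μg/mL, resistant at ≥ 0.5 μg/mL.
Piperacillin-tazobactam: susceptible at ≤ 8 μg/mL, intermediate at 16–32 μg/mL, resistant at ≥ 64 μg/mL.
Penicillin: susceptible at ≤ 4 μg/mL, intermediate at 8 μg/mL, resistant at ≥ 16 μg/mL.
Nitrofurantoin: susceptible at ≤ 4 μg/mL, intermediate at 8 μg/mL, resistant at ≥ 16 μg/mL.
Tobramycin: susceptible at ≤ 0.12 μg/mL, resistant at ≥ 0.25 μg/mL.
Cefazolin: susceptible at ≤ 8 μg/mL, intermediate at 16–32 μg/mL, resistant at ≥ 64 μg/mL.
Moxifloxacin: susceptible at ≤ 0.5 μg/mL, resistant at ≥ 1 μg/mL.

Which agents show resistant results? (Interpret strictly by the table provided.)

Tobramycin (0.03 μg/mL) ≤ 0.12 μg/mL ⇒ Susceptible
Amoxicillin-clavulanate (16 μg/mL) ≥ 1 μg/mL ⇒ Resistant
Colistin: 0.5 μg/mL is ≥ 0.5 μg/mL → R
Piperacillin-tazobactam (64 μg/mL) ≥ 64 μg/mL → Resistant
Nitrofurantoin: 0.25 μg/mL is ≤ 4 μg/mL — Susceptible
Azithromycin: 8 μg/mL is in 8–16 μg/mL — I
Moxifloxacin 0.5 μg/mL: ≤ 0.5 μg/mL → susceptible
Cefazolin: 64 μg/mL is ≥ 64 μg/mL — Resistant
Penicillin (1 μg/mL) ≤ 4 μg/mL — Susceptible

amoxicillin-clavulanate, colistin, piperacillin-tazobactam, cefazolin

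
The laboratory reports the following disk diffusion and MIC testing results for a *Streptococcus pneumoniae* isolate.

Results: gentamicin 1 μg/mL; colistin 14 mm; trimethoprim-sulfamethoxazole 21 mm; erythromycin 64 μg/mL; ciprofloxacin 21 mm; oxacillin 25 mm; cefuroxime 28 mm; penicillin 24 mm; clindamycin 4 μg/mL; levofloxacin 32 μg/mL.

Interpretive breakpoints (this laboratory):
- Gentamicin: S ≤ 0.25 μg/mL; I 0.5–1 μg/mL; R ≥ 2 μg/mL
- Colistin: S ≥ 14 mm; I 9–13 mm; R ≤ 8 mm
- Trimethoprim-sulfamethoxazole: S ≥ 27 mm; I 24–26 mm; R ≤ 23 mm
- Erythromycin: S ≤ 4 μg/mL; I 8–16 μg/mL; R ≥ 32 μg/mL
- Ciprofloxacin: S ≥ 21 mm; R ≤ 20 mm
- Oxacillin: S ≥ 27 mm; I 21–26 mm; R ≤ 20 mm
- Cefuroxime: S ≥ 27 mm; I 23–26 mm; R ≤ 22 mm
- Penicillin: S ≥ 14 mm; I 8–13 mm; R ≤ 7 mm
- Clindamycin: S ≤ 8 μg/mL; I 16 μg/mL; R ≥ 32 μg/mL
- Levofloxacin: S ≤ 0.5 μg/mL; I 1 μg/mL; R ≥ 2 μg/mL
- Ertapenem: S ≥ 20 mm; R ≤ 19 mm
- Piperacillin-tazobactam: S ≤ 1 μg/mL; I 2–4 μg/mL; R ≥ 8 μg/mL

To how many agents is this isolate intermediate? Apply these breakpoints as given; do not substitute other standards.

2

Gentamicin 1 μg/mL: in 0.5–1 μg/mL — Intermediate
Colistin 14 mm: ≥ 14 mm → S
Trimethoprim-sulfamethoxazole: 21 mm is ≤ 23 mm — Resistant
Erythromycin (64 μg/mL) ≥ 32 μg/mL → resistant
Ciprofloxacin (21 mm) ≥ 21 mm ⇒ S
Oxacillin: 25 mm is in 21–26 mm — intermediate
Cefuroxime (28 mm) ≥ 27 mm → Susceptible
Penicillin (24 mm) ≥ 14 mm — Susceptible
Clindamycin 4 μg/mL: ≤ 8 μg/mL ⇒ S
Levofloxacin: 32 μg/mL is ≥ 2 μg/mL ⇒ R
Intermediate: 2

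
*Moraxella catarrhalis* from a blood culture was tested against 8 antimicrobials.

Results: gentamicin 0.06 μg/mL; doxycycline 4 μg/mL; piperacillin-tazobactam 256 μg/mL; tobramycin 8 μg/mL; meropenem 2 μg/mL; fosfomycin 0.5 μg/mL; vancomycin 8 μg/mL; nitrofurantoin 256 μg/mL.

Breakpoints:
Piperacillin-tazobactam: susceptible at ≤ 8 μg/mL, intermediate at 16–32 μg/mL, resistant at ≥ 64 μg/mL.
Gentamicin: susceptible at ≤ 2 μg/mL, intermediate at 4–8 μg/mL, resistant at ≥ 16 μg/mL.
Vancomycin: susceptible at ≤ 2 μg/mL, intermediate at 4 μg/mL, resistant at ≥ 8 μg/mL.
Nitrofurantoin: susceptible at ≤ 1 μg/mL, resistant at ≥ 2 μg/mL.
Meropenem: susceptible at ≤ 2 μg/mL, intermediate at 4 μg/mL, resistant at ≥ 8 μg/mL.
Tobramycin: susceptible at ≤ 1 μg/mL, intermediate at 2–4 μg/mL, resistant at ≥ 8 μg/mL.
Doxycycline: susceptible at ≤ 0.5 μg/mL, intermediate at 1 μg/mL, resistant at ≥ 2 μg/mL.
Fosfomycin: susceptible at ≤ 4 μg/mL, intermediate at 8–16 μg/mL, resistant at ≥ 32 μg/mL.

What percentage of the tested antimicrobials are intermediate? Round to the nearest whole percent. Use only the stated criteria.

Gentamicin: 0.06 μg/mL is ≤ 2 μg/mL → Susceptible
Doxycycline (4 μg/mL) ≥ 2 μg/mL → resistant
Piperacillin-tazobactam 256 μg/mL: ≥ 64 μg/mL → R
Tobramycin (8 μg/mL) ≥ 8 μg/mL ⇒ Resistant
Meropenem 2 μg/mL: ≤ 2 μg/mL — susceptible
Fosfomycin (0.5 μg/mL) ≤ 4 μg/mL ⇒ Susceptible
Vancomycin 8 μg/mL: ≥ 8 μg/mL ⇒ R
Nitrofurantoin: 256 μg/mL is ≥ 2 μg/mL ⇒ Resistant
Intermediate: 0/8

0%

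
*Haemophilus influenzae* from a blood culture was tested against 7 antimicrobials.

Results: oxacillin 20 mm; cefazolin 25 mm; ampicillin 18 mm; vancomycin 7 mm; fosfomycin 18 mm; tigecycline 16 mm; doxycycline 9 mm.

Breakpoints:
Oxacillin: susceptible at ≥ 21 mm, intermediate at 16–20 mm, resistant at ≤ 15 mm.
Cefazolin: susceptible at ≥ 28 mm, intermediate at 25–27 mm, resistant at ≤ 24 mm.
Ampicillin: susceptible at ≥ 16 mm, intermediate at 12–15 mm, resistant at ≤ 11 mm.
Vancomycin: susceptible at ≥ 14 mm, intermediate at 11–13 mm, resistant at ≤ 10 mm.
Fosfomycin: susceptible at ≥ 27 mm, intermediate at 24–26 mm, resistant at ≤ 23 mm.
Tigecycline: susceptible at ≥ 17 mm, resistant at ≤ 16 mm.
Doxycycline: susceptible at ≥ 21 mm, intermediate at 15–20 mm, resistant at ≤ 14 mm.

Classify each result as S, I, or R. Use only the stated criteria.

Oxacillin: 20 mm is in 16–20 mm — I
Cefazolin (25 mm) in 25–27 mm — Intermediate
Ampicillin 18 mm: ≥ 16 mm — Susceptible
Vancomycin 7 mm: ≤ 10 mm ⇒ R
Fosfomycin: 18 mm is ≤ 23 mm → Resistant
Tigecycline: 16 mm is ≤ 16 mm — Resistant
Doxycycline: 9 mm is ≤ 14 mm ⇒ R

I, I, S, R, R, R, R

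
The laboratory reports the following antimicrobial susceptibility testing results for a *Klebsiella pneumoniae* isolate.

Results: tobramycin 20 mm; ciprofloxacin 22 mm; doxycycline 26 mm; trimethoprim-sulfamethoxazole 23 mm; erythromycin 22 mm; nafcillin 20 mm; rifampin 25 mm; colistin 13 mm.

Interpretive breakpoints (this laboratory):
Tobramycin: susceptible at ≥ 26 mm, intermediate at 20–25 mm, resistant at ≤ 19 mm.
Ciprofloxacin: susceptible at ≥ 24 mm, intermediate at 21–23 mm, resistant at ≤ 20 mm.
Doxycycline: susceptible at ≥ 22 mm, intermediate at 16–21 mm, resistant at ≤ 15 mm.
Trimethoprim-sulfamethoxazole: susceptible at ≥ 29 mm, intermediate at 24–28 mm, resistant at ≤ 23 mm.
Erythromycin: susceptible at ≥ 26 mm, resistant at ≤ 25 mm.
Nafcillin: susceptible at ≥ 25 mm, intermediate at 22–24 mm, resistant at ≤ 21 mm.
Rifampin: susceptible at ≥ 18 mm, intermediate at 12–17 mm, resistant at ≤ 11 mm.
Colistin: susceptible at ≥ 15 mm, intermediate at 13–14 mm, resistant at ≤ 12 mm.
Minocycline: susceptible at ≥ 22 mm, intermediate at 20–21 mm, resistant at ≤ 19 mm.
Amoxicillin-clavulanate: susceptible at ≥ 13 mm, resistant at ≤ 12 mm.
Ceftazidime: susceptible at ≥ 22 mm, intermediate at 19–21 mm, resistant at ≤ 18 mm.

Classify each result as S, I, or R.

Tobramycin 20 mm: in 20–25 mm → intermediate
Ciprofloxacin: 22 mm is in 21–23 mm ⇒ Intermediate
Doxycycline: 26 mm is ≥ 22 mm → susceptible
Trimethoprim-sulfamethoxazole (23 mm) ≤ 23 mm — resistant
Erythromycin: 22 mm is ≤ 25 mm ⇒ resistant
Nafcillin: 20 mm is ≤ 21 mm — Resistant
Rifampin 25 mm: ≥ 18 mm → susceptible
Colistin 13 mm: in 13–14 mm → Intermediate

I, I, S, R, R, R, S, I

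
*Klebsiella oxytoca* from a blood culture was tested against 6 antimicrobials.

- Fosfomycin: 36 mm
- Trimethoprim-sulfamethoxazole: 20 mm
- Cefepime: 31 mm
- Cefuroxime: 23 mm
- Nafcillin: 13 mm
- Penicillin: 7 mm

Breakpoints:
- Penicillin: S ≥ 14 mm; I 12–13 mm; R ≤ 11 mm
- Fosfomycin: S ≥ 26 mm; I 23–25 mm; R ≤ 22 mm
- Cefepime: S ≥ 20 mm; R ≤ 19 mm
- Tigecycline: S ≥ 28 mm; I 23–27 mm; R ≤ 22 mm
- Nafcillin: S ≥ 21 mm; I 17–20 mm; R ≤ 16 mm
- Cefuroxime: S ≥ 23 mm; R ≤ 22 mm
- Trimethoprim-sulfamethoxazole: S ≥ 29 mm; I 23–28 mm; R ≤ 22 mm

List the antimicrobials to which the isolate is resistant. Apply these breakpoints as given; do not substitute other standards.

Fosfomycin: 36 mm is ≥ 26 mm → susceptible
Trimethoprim-sulfamethoxazole 20 mm: ≤ 22 mm → R
Cefepime 31 mm: ≥ 20 mm ⇒ susceptible
Cefuroxime: 23 mm is ≥ 23 mm ⇒ Susceptible
Nafcillin: 13 mm is ≤ 16 mm — R
Penicillin: 7 mm is ≤ 11 mm — resistant

trimethoprim-sulfamethoxazole, nafcillin, penicillin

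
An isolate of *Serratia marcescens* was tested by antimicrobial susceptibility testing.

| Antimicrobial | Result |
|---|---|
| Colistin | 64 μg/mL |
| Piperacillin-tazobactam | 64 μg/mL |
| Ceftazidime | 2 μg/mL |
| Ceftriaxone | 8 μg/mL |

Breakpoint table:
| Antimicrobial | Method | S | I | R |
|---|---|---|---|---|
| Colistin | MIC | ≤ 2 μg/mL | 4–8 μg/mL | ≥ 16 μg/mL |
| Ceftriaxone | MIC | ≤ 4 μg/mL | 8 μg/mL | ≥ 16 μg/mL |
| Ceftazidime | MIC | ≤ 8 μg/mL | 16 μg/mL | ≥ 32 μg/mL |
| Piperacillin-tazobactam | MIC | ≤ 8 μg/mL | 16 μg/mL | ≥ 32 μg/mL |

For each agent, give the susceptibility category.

R, R, S, I

Colistin: 64 μg/mL is ≥ 16 μg/mL — Resistant
Piperacillin-tazobactam: 64 μg/mL is ≥ 32 μg/mL — Resistant
Ceftazidime 2 μg/mL: ≤ 8 μg/mL — susceptible
Ceftriaxone 8 μg/mL: = 8 μg/mL ⇒ I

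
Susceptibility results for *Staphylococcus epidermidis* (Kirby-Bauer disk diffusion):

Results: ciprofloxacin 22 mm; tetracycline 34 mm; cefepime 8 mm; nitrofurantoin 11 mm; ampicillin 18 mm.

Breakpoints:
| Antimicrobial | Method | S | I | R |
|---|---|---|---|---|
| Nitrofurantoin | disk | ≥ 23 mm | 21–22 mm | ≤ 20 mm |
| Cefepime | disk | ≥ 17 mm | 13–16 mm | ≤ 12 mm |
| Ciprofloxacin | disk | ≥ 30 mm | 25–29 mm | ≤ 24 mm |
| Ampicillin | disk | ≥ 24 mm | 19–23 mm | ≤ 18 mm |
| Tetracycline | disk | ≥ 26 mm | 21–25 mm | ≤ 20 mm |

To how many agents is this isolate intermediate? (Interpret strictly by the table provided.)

0

Ciprofloxacin (22 mm) ≤ 24 mm ⇒ Resistant
Tetracycline (34 mm) ≥ 26 mm → Susceptible
Cefepime: 8 mm is ≤ 12 mm — R
Nitrofurantoin: 11 mm is ≤ 20 mm ⇒ R
Ampicillin (18 mm) ≤ 18 mm — Resistant
Intermediate: 0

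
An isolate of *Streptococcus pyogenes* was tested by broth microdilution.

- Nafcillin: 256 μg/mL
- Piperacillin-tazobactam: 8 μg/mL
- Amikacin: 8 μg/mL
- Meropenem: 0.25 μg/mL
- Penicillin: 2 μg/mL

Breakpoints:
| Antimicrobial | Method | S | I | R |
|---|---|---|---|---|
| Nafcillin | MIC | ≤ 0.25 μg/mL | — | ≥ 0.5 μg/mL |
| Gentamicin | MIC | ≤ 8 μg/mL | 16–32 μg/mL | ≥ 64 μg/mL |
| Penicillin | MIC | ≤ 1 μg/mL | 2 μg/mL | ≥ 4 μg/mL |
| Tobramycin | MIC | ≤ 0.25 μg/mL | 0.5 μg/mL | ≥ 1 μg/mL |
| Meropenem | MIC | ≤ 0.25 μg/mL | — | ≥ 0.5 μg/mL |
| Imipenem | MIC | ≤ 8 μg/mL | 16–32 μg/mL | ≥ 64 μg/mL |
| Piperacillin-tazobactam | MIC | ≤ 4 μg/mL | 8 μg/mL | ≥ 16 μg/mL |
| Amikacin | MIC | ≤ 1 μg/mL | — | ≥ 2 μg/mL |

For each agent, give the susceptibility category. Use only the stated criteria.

R, I, R, S, I

Nafcillin (256 μg/mL) ≥ 0.5 μg/mL → Resistant
Piperacillin-tazobactam: 8 μg/mL is = 8 μg/mL ⇒ I
Amikacin 8 μg/mL: ≥ 2 μg/mL — resistant
Meropenem 0.25 μg/mL: ≤ 0.25 μg/mL — Susceptible
Penicillin: 2 μg/mL is = 2 μg/mL → intermediate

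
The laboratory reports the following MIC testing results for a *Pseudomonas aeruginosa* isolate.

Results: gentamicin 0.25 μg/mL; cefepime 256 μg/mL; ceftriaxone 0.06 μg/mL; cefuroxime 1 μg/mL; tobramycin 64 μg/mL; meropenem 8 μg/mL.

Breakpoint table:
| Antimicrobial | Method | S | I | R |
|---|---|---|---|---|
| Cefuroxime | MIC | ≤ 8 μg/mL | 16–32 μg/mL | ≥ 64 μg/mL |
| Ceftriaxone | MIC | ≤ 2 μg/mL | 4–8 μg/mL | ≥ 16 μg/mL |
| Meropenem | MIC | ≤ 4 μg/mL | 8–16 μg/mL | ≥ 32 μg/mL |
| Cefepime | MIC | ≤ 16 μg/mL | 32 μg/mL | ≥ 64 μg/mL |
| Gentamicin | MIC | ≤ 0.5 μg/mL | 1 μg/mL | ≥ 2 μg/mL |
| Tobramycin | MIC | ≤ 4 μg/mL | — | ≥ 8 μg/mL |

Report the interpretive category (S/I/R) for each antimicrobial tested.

Gentamicin: 0.25 μg/mL is ≤ 0.5 μg/mL ⇒ Susceptible
Cefepime: 256 μg/mL is ≥ 64 μg/mL → Resistant
Ceftriaxone 0.06 μg/mL: ≤ 2 μg/mL → S
Cefuroxime 1 μg/mL: ≤ 8 μg/mL — S
Tobramycin: 64 μg/mL is ≥ 8 μg/mL → R
Meropenem: 8 μg/mL is in 8–16 μg/mL — intermediate

S, R, S, S, R, I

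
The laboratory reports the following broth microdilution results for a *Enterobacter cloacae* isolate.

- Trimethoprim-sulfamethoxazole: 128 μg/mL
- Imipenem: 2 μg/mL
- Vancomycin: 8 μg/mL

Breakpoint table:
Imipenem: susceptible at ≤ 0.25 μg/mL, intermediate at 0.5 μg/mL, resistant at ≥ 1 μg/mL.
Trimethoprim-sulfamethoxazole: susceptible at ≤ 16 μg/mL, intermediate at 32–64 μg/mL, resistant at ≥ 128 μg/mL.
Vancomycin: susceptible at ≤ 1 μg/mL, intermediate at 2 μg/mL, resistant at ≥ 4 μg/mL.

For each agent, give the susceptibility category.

R, R, R

Trimethoprim-sulfamethoxazole (128 μg/mL) ≥ 128 μg/mL — resistant
Imipenem (2 μg/mL) ≥ 1 μg/mL → Resistant
Vancomycin: 8 μg/mL is ≥ 4 μg/mL → Resistant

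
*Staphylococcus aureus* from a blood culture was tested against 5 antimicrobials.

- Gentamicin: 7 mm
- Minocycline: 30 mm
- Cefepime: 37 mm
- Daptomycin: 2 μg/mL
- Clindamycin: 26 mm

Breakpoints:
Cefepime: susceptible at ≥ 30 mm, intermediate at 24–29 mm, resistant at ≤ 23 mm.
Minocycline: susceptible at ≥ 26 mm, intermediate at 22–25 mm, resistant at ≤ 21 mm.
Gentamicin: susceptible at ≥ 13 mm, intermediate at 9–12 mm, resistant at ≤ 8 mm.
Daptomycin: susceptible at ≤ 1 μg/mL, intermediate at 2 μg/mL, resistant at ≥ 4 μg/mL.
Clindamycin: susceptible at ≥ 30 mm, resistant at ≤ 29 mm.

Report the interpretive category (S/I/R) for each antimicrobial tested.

Gentamicin 7 mm: ≤ 8 mm — resistant
Minocycline: 30 mm is ≥ 26 mm ⇒ Susceptible
Cefepime (37 mm) ≥ 30 mm → S
Daptomycin: 2 μg/mL is = 2 μg/mL → Intermediate
Clindamycin 26 mm: ≤ 29 mm ⇒ Resistant

R, S, S, I, R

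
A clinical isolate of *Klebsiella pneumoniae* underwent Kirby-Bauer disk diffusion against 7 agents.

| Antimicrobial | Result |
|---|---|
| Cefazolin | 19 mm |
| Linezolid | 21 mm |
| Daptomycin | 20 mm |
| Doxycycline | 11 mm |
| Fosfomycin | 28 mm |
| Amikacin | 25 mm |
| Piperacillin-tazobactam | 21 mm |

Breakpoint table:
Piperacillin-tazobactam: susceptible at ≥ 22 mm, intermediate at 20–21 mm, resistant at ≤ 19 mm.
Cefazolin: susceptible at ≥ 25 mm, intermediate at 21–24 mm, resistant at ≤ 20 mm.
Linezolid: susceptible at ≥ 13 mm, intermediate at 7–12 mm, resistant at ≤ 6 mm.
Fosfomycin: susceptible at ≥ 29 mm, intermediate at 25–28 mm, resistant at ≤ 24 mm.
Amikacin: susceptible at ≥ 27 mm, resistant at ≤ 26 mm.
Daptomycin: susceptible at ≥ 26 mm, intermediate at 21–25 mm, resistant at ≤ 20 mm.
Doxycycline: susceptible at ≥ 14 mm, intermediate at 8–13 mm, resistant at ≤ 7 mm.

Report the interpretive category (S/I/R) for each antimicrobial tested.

Cefazolin 19 mm: ≤ 20 mm ⇒ R
Linezolid (21 mm) ≥ 13 mm ⇒ Susceptible
Daptomycin: 20 mm is ≤ 20 mm — resistant
Doxycycline (11 mm) in 8–13 mm → I
Fosfomycin: 28 mm is in 25–28 mm — intermediate
Amikacin (25 mm) ≤ 26 mm ⇒ resistant
Piperacillin-tazobactam: 21 mm is in 20–21 mm → Intermediate

R, S, R, I, I, R, I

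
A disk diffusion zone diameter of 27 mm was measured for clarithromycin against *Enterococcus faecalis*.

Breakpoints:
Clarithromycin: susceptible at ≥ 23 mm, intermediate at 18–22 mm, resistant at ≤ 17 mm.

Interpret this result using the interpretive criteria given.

Clarithromycin: 27 mm is ≥ 23 mm → susceptible

Susceptible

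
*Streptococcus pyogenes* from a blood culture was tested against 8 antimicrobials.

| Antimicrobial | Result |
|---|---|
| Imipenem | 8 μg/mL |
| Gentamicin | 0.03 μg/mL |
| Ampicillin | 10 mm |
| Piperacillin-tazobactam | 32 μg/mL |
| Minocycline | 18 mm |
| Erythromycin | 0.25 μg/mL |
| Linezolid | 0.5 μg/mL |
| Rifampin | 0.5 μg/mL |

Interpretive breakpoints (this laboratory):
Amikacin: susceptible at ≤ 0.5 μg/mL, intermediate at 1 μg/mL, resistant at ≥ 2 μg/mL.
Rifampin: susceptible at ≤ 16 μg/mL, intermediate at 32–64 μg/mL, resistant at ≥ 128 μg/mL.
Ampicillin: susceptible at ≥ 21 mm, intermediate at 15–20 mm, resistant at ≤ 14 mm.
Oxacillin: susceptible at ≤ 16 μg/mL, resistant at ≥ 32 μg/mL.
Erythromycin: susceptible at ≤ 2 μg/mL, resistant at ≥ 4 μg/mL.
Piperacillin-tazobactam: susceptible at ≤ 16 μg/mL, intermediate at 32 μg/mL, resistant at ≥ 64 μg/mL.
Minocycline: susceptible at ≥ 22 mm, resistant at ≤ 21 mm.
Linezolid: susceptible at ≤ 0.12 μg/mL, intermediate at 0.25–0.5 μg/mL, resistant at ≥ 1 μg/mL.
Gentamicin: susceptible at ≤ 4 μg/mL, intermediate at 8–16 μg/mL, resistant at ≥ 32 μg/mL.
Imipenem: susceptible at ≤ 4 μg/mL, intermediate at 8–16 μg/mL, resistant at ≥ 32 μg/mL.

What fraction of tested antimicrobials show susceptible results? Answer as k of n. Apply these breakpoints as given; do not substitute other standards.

Imipenem (8 μg/mL) in 8–16 μg/mL ⇒ Intermediate
Gentamicin: 0.03 μg/mL is ≤ 4 μg/mL — Susceptible
Ampicillin (10 mm) ≤ 14 mm — R
Piperacillin-tazobactam: 32 μg/mL is = 32 μg/mL → Intermediate
Minocycline (18 mm) ≤ 21 mm → resistant
Erythromycin (0.25 μg/mL) ≤ 2 μg/mL → susceptible
Linezolid 0.5 μg/mL: in 0.25–0.5 μg/mL ⇒ I
Rifampin 0.5 μg/mL: ≤ 16 μg/mL → S
Susceptible: 3/8

3 of 8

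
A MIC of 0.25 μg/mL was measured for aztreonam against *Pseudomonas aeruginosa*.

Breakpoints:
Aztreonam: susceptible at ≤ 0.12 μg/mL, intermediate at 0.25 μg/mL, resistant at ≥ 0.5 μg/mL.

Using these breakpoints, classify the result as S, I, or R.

I

Aztreonam: 0.25 μg/mL is = 0.25 μg/mL — intermediate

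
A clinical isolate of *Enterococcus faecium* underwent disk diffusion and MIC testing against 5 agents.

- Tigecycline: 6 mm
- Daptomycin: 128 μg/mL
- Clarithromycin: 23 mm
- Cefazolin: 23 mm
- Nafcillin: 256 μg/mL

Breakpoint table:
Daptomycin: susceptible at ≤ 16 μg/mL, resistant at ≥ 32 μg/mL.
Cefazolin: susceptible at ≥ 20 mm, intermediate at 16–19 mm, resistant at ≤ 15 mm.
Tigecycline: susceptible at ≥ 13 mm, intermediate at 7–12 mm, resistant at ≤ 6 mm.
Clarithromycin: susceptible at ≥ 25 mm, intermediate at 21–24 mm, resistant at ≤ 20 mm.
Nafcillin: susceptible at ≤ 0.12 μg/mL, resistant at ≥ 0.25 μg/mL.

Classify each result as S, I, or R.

R, R, I, S, R

Tigecycline 6 mm: ≤ 6 mm — R
Daptomycin (128 μg/mL) ≥ 32 μg/mL → Resistant
Clarithromycin: 23 mm is in 21–24 mm ⇒ intermediate
Cefazolin: 23 mm is ≥ 20 mm → S
Nafcillin: 256 μg/mL is ≥ 0.25 μg/mL — Resistant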